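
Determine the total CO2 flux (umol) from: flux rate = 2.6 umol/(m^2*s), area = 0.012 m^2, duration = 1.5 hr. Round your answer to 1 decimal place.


Step 1: Convert time to seconds: 1.5 hr * 3600 = 5400.0 s
Step 2: Total = flux * area * time_s
Step 3: Total = 2.6 * 0.012 * 5400.0
Step 4: Total = 168.5 umol

168.5


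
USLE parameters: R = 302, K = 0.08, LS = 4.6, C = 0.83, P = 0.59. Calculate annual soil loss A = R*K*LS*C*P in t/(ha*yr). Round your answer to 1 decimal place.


Step 1: A = R * K * LS * C * P
Step 2: R * K = 302 * 0.08 = 24.16
Step 3: (R*K) * LS = 24.16 * 4.6 = 111.136
Step 4: * C * P = 111.136 * 0.83 * 0.59 = 54.4
Step 5: A = 54.4 t/(ha*yr)

54.4


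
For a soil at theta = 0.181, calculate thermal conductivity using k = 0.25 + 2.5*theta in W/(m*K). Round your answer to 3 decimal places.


Step 1: k = 0.25 + 2.5 * theta
Step 2: k = 0.25 + 2.5 * 0.181
Step 3: k = 0.25 + 0.453
Step 4: k = 0.703 W/(m*K)

0.703


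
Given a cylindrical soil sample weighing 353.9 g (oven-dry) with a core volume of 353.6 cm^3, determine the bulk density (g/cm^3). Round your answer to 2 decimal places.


Step 1: Identify the formula: BD = dry mass / volume
Step 2: Substitute values: BD = 353.9 / 353.6
Step 3: BD = 1.0 g/cm^3

1.0


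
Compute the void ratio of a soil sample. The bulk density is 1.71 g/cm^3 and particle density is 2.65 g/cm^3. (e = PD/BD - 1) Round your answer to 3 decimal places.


Step 1: e = PD / BD - 1
Step 2: e = 2.65 / 1.71 - 1
Step 3: e = 1.54971 - 1
Step 4: e = 0.55

0.55


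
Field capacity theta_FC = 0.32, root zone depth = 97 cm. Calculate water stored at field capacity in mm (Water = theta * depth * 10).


Step 1: Water (mm) = theta_FC * depth (cm) * 10
Step 2: Water = 0.32 * 97 * 10
Step 3: Water = 310.4 mm

310.4


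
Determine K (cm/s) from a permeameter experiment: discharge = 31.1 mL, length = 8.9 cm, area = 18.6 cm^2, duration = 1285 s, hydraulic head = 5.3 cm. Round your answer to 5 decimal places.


Step 1: K = Q * L / (A * t * h)
Step 2: Numerator = 31.1 * 8.9 = 276.79
Step 3: Denominator = 18.6 * 1285 * 5.3 = 126675.3
Step 4: K = 276.79 / 126675.3 = 0.00219 cm/s

0.00219


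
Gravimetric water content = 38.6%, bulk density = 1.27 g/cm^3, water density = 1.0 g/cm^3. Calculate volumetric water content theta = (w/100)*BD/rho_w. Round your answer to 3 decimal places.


Step 1: theta = (w / 100) * BD / rho_w
Step 2: theta = (38.6 / 100) * 1.27 / 1.0
Step 3: theta = 0.386 * 1.27
Step 4: theta = 0.49

0.49


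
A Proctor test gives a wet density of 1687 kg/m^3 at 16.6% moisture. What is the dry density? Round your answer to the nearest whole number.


Step 1: Dry density = wet density / (1 + w/100)
Step 2: Dry density = 1687 / (1 + 16.6/100)
Step 3: Dry density = 1687 / 1.166
Step 4: Dry density = 1447 kg/m^3

1447


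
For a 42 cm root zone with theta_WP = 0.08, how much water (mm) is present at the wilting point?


Step 1: Water (mm) = theta_WP * depth * 10
Step 2: Water = 0.08 * 42 * 10
Step 3: Water = 33.6 mm

33.6


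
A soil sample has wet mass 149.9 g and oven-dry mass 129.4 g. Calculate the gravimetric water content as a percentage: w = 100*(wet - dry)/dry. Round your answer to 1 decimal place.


Step 1: Water mass = wet - dry = 149.9 - 129.4 = 20.5 g
Step 2: w = 100 * water mass / dry mass
Step 3: w = 100 * 20.5 / 129.4 = 15.8%

15.8


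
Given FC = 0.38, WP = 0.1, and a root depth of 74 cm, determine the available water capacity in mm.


Step 1: Available water = (FC - WP) * depth * 10
Step 2: AW = (0.38 - 0.1) * 74 * 10
Step 3: AW = 0.28 * 74 * 10
Step 4: AW = 207.2 mm

207.2


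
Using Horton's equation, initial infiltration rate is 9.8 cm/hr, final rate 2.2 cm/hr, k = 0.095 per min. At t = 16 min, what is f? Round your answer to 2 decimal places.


Step 1: f = fc + (f0 - fc) * exp(-k * t)
Step 2: exp(-0.095 * 16) = 0.218712
Step 3: f = 2.2 + (9.8 - 2.2) * 0.218712
Step 4: f = 2.2 + 7.6 * 0.218712
Step 5: f = 3.86 cm/hr

3.86


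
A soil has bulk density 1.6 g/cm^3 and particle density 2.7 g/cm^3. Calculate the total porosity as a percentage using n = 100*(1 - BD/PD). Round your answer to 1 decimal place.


Step 1: Formula: n = 100 * (1 - BD / PD)
Step 2: n = 100 * (1 - 1.6 / 2.7)
Step 3: n = 100 * (1 - 0.59259)
Step 4: n = 40.7%

40.7


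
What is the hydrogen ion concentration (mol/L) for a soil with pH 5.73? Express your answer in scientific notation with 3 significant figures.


Step 1: [H+] = 10^(-pH)
Step 2: [H+] = 10^(-5.73)
Step 3: [H+] = 1.86e-06 mol/L

1.86e-06


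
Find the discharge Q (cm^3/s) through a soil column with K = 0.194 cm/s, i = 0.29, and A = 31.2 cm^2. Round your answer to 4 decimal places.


Step 1: Apply Darcy's law: Q = K * i * A
Step 2: Q = 0.194 * 0.29 * 31.2
Step 3: Q = 1.7553 cm^3/s

1.7553


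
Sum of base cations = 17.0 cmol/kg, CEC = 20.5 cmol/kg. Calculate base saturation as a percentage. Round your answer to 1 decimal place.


Step 1: BS = 100 * (sum of bases) / CEC
Step 2: BS = 100 * 17.0 / 20.5
Step 3: BS = 82.9%

82.9


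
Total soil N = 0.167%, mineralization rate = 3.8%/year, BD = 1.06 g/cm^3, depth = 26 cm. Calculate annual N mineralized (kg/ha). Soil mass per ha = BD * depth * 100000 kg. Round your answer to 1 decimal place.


Step 1: Soil mass per ha = BD * depth * 100000 = 1.06 * 26 * 100000 = 2756000 kg
Step 2: Total N pool = soil mass * N%/100 = 2756000 * 0.167/100 = 4602.52 kg/ha
Step 3: N mineralized = N pool * rate%/100 = 4602.52 * 3.8/100 = 174.9 kg/ha/yr

174.9


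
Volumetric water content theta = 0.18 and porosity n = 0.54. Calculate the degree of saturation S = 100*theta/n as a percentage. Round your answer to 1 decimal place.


Step 1: S = 100 * theta_v / n
Step 2: S = 100 * 0.18 / 0.54
Step 3: S = 33.3%

33.3


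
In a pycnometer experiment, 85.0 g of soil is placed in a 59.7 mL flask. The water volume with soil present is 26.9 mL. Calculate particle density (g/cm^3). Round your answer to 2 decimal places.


Step 1: Volume of solids = flask volume - water volume with soil
Step 2: V_solids = 59.7 - 26.9 = 32.8 mL
Step 3: Particle density = mass / V_solids = 85.0 / 32.8 = 2.59 g/cm^3

2.59


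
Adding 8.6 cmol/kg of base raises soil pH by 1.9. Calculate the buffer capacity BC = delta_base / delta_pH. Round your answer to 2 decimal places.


Step 1: BC = change in base / change in pH
Step 2: BC = 8.6 / 1.9
Step 3: BC = 4.53 cmol/(kg*pH unit)

4.53


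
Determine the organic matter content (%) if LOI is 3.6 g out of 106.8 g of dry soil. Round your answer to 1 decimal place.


Step 1: OM% = 100 * LOI / sample mass
Step 2: OM = 100 * 3.6 / 106.8
Step 3: OM = 3.4%

3.4


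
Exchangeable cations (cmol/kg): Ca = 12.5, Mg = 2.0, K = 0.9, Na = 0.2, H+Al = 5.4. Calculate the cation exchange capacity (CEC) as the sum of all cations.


Step 1: CEC = Ca + Mg + K + Na + (H+Al)
Step 2: CEC = 12.5 + 2.0 + 0.9 + 0.2 + 5.4
Step 3: CEC = 21.0 cmol/kg

21.0


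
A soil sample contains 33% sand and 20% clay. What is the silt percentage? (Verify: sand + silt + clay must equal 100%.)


Step 1: sand + silt + clay = 100%
Step 2: silt = 100 - sand - clay
Step 3: silt = 100 - 33 - 20
Step 4: silt = 47%

47


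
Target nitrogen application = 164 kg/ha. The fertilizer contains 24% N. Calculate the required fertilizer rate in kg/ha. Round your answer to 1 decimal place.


Step 1: Fertilizer rate = target N / (N content / 100)
Step 2: Rate = 164 / (24 / 100)
Step 3: Rate = 164 / 0.24
Step 4: Rate = 683.3 kg/ha

683.3


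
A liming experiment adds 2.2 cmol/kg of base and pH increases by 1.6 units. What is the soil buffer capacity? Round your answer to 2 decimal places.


Step 1: BC = change in base / change in pH
Step 2: BC = 2.2 / 1.6
Step 3: BC = 1.38 cmol/(kg*pH unit)

1.38


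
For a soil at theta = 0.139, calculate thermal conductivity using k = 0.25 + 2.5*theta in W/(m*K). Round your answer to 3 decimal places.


Step 1: k = 0.25 + 2.5 * theta
Step 2: k = 0.25 + 2.5 * 0.139
Step 3: k = 0.25 + 0.348
Step 4: k = 0.598 W/(m*K)

0.598


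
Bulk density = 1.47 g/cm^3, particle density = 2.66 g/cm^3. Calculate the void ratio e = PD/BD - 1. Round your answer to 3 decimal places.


Step 1: e = PD / BD - 1
Step 2: e = 2.66 / 1.47 - 1
Step 3: e = 1.80952 - 1
Step 4: e = 0.81

0.81


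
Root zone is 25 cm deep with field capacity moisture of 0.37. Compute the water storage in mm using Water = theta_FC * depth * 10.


Step 1: Water (mm) = theta_FC * depth (cm) * 10
Step 2: Water = 0.37 * 25 * 10
Step 3: Water = 92.5 mm

92.5


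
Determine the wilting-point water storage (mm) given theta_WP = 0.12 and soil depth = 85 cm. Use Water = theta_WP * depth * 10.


Step 1: Water (mm) = theta_WP * depth * 10
Step 2: Water = 0.12 * 85 * 10
Step 3: Water = 102.0 mm

102.0


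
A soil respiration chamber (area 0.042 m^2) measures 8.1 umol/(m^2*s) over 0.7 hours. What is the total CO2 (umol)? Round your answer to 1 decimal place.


Step 1: Convert time to seconds: 0.7 hr * 3600 = 2520.0 s
Step 2: Total = flux * area * time_s
Step 3: Total = 8.1 * 0.042 * 2520.0
Step 4: Total = 857.3 umol

857.3


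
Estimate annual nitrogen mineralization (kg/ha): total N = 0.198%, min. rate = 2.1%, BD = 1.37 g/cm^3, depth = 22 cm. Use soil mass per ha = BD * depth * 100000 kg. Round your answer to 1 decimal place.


Step 1: Soil mass per ha = BD * depth * 100000 = 1.37 * 22 * 100000 = 3014000 kg
Step 2: Total N pool = soil mass * N%/100 = 3014000 * 0.198/100 = 5967.72 kg/ha
Step 3: N mineralized = N pool * rate%/100 = 5967.72 * 2.1/100 = 125.3 kg/ha/yr

125.3


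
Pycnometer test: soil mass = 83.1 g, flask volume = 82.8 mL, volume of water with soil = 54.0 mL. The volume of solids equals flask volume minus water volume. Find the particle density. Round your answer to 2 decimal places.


Step 1: Volume of solids = flask volume - water volume with soil
Step 2: V_solids = 82.8 - 54.0 = 28.8 mL
Step 3: Particle density = mass / V_solids = 83.1 / 28.8 = 2.89 g/cm^3

2.89


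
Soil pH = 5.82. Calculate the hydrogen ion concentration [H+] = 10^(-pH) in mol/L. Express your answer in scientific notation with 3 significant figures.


Step 1: [H+] = 10^(-pH)
Step 2: [H+] = 10^(-5.82)
Step 3: [H+] = 1.51e-06 mol/L

1.51e-06


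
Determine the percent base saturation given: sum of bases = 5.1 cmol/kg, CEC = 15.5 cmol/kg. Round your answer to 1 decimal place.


Step 1: BS = 100 * (sum of bases) / CEC
Step 2: BS = 100 * 5.1 / 15.5
Step 3: BS = 32.9%

32.9


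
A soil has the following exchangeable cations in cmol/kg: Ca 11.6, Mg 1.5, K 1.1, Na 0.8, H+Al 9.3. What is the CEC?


Step 1: CEC = Ca + Mg + K + Na + (H+Al)
Step 2: CEC = 11.6 + 1.5 + 1.1 + 0.8 + 9.3
Step 3: CEC = 24.3 cmol/kg

24.3


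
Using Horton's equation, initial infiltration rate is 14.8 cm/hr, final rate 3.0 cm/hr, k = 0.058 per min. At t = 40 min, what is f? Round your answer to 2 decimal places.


Step 1: f = fc + (f0 - fc) * exp(-k * t)
Step 2: exp(-0.058 * 40) = 0.098274
Step 3: f = 3.0 + (14.8 - 3.0) * 0.098274
Step 4: f = 3.0 + 11.8 * 0.098274
Step 5: f = 4.16 cm/hr

4.16


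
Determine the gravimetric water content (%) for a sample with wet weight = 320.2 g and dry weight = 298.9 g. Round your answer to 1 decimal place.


Step 1: Water mass = wet - dry = 320.2 - 298.9 = 21.3 g
Step 2: w = 100 * water mass / dry mass
Step 3: w = 100 * 21.3 / 298.9 = 7.1%

7.1


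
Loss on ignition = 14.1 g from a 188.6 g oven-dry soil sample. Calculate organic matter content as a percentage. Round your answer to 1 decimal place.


Step 1: OM% = 100 * LOI / sample mass
Step 2: OM = 100 * 14.1 / 188.6
Step 3: OM = 7.5%

7.5


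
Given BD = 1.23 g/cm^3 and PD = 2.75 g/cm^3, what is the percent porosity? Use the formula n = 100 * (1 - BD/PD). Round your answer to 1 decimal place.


Step 1: Formula: n = 100 * (1 - BD / PD)
Step 2: n = 100 * (1 - 1.23 / 2.75)
Step 3: n = 100 * (1 - 0.44727)
Step 4: n = 55.3%

55.3


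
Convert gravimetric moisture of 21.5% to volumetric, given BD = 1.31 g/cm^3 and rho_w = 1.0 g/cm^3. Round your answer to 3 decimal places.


Step 1: theta = (w / 100) * BD / rho_w
Step 2: theta = (21.5 / 100) * 1.31 / 1.0
Step 3: theta = 0.215 * 1.31
Step 4: theta = 0.282

0.282


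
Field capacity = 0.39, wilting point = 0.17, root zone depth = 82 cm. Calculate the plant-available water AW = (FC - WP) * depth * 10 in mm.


Step 1: Available water = (FC - WP) * depth * 10
Step 2: AW = (0.39 - 0.17) * 82 * 10
Step 3: AW = 0.22 * 82 * 10
Step 4: AW = 180.4 mm

180.4


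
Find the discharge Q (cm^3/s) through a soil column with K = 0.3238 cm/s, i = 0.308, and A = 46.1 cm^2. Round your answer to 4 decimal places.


Step 1: Apply Darcy's law: Q = K * i * A
Step 2: Q = 0.3238 * 0.308 * 46.1
Step 3: Q = 4.5976 cm^3/s

4.5976


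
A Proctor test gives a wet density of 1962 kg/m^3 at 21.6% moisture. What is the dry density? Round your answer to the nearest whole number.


Step 1: Dry density = wet density / (1 + w/100)
Step 2: Dry density = 1962 / (1 + 21.6/100)
Step 3: Dry density = 1962 / 1.216
Step 4: Dry density = 1613 kg/m^3

1613


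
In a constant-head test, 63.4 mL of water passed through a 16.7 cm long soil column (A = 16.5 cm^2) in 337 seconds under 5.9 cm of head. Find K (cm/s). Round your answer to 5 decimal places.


Step 1: K = Q * L / (A * t * h)
Step 2: Numerator = 63.4 * 16.7 = 1058.78
Step 3: Denominator = 16.5 * 337 * 5.9 = 32806.95
Step 4: K = 1058.78 / 32806.95 = 0.03227 cm/s

0.03227


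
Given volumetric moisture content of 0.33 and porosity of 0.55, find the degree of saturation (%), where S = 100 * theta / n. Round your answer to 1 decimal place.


Step 1: S = 100 * theta_v / n
Step 2: S = 100 * 0.33 / 0.55
Step 3: S = 60.0%

60.0


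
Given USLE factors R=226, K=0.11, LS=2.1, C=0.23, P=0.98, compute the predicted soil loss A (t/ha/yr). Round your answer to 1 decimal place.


Step 1: A = R * K * LS * C * P
Step 2: R * K = 226 * 0.11 = 24.86
Step 3: (R*K) * LS = 24.86 * 2.1 = 52.206
Step 4: * C * P = 52.206 * 0.23 * 0.98 = 11.8
Step 5: A = 11.8 t/(ha*yr)

11.8


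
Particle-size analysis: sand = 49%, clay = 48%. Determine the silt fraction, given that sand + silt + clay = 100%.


Step 1: sand + silt + clay = 100%
Step 2: silt = 100 - sand - clay
Step 3: silt = 100 - 49 - 48
Step 4: silt = 3%

3


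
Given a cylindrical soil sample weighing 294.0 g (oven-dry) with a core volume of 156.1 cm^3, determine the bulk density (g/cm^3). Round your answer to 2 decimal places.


Step 1: Identify the formula: BD = dry mass / volume
Step 2: Substitute values: BD = 294.0 / 156.1
Step 3: BD = 1.88 g/cm^3

1.88


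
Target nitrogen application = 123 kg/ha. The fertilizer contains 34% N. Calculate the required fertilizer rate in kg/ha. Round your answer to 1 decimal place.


Step 1: Fertilizer rate = target N / (N content / 100)
Step 2: Rate = 123 / (34 / 100)
Step 3: Rate = 123 / 0.34
Step 4: Rate = 361.8 kg/ha

361.8


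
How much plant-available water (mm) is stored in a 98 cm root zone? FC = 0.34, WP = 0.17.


Step 1: Available water = (FC - WP) * depth * 10
Step 2: AW = (0.34 - 0.17) * 98 * 10
Step 3: AW = 0.17 * 98 * 10
Step 4: AW = 166.6 mm

166.6


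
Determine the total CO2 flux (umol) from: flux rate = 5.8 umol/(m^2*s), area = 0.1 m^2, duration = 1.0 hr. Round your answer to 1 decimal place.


Step 1: Convert time to seconds: 1.0 hr * 3600 = 3600.0 s
Step 2: Total = flux * area * time_s
Step 3: Total = 5.8 * 0.1 * 3600.0
Step 4: Total = 2088.0 umol

2088.0


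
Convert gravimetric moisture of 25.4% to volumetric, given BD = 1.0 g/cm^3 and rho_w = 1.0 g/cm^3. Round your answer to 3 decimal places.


Step 1: theta = (w / 100) * BD / rho_w
Step 2: theta = (25.4 / 100) * 1.0 / 1.0
Step 3: theta = 0.254 * 1.0
Step 4: theta = 0.254

0.254


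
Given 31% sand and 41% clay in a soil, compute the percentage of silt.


Step 1: sand + silt + clay = 100%
Step 2: silt = 100 - sand - clay
Step 3: silt = 100 - 31 - 41
Step 4: silt = 28%

28


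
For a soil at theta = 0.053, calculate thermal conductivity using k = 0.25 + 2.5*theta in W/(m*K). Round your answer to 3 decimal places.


Step 1: k = 0.25 + 2.5 * theta
Step 2: k = 0.25 + 2.5 * 0.053
Step 3: k = 0.25 + 0.133
Step 4: k = 0.383 W/(m*K)

0.383


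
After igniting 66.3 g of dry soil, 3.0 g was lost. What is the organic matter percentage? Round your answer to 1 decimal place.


Step 1: OM% = 100 * LOI / sample mass
Step 2: OM = 100 * 3.0 / 66.3
Step 3: OM = 4.5%

4.5


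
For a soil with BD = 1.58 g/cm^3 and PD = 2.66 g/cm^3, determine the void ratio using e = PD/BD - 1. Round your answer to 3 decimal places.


Step 1: e = PD / BD - 1
Step 2: e = 2.66 / 1.58 - 1
Step 3: e = 1.68354 - 1
Step 4: e = 0.684

0.684


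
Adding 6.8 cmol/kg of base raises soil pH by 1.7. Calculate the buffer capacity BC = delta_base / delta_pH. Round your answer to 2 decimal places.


Step 1: BC = change in base / change in pH
Step 2: BC = 6.8 / 1.7
Step 3: BC = 4.0 cmol/(kg*pH unit)

4.0


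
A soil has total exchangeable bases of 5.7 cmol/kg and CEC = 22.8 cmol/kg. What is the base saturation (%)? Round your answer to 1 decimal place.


Step 1: BS = 100 * (sum of bases) / CEC
Step 2: BS = 100 * 5.7 / 22.8
Step 3: BS = 25.0%

25.0


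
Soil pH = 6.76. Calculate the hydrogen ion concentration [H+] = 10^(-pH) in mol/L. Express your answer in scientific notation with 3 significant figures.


Step 1: [H+] = 10^(-pH)
Step 2: [H+] = 10^(-6.76)
Step 3: [H+] = 1.74e-07 mol/L

1.74e-07


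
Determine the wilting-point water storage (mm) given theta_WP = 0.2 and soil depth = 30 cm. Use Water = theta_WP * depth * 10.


Step 1: Water (mm) = theta_WP * depth * 10
Step 2: Water = 0.2 * 30 * 10
Step 3: Water = 60.0 mm

60.0


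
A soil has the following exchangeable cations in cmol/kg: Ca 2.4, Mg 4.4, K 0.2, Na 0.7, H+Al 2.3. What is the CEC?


Step 1: CEC = Ca + Mg + K + Na + (H+Al)
Step 2: CEC = 2.4 + 4.4 + 0.2 + 0.7 + 2.3
Step 3: CEC = 10.0 cmol/kg

10.0


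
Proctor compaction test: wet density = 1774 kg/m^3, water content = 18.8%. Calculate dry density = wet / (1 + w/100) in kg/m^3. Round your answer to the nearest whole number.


Step 1: Dry density = wet density / (1 + w/100)
Step 2: Dry density = 1774 / (1 + 18.8/100)
Step 3: Dry density = 1774 / 1.188
Step 4: Dry density = 1493 kg/m^3

1493


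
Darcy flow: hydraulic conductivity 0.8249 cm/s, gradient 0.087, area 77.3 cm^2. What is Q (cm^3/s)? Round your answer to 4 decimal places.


Step 1: Apply Darcy's law: Q = K * i * A
Step 2: Q = 0.8249 * 0.087 * 77.3
Step 3: Q = 5.5475 cm^3/s

5.5475


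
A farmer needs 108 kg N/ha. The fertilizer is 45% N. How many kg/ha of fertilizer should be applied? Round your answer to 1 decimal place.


Step 1: Fertilizer rate = target N / (N content / 100)
Step 2: Rate = 108 / (45 / 100)
Step 3: Rate = 108 / 0.45
Step 4: Rate = 240.0 kg/ha

240.0


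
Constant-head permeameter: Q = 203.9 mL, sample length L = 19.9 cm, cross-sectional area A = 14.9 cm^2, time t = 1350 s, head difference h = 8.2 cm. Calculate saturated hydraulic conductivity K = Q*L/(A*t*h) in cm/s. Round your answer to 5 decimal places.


Step 1: K = Q * L / (A * t * h)
Step 2: Numerator = 203.9 * 19.9 = 4057.61
Step 3: Denominator = 14.9 * 1350 * 8.2 = 164943.0
Step 4: K = 4057.61 / 164943.0 = 0.0246 cm/s

0.0246


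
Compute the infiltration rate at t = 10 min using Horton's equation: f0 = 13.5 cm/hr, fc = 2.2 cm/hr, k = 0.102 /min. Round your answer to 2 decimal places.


Step 1: f = fc + (f0 - fc) * exp(-k * t)
Step 2: exp(-0.102 * 10) = 0.360595
Step 3: f = 2.2 + (13.5 - 2.2) * 0.360595
Step 4: f = 2.2 + 11.3 * 0.360595
Step 5: f = 6.27 cm/hr

6.27


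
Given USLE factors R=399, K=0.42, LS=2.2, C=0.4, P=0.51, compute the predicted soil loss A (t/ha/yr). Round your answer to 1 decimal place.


Step 1: A = R * K * LS * C * P
Step 2: R * K = 399 * 0.42 = 167.58
Step 3: (R*K) * LS = 167.58 * 2.2 = 368.676
Step 4: * C * P = 368.676 * 0.4 * 0.51 = 75.2
Step 5: A = 75.2 t/(ha*yr)

75.2


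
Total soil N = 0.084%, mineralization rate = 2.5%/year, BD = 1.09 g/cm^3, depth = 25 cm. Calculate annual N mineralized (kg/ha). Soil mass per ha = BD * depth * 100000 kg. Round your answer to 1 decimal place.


Step 1: Soil mass per ha = BD * depth * 100000 = 1.09 * 25 * 100000 = 2725000 kg
Step 2: Total N pool = soil mass * N%/100 = 2725000 * 0.084/100 = 2289.0 kg/ha
Step 3: N mineralized = N pool * rate%/100 = 2289.0 * 2.5/100 = 57.2 kg/ha/yr

57.2


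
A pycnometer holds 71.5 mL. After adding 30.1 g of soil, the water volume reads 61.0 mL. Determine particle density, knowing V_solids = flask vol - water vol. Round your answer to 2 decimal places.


Step 1: Volume of solids = flask volume - water volume with soil
Step 2: V_solids = 71.5 - 61.0 = 10.5 mL
Step 3: Particle density = mass / V_solids = 30.1 / 10.5 = 2.87 g/cm^3

2.87


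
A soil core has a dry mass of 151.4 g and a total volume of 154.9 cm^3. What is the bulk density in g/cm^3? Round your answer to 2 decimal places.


Step 1: Identify the formula: BD = dry mass / volume
Step 2: Substitute values: BD = 151.4 / 154.9
Step 3: BD = 0.98 g/cm^3

0.98


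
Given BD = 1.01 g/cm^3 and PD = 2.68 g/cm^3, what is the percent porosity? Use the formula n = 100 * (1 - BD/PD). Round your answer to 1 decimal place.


Step 1: Formula: n = 100 * (1 - BD / PD)
Step 2: n = 100 * (1 - 1.01 / 2.68)
Step 3: n = 100 * (1 - 0.37687)
Step 4: n = 62.3%

62.3


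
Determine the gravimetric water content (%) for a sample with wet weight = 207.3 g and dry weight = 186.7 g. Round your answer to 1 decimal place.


Step 1: Water mass = wet - dry = 207.3 - 186.7 = 20.6 g
Step 2: w = 100 * water mass / dry mass
Step 3: w = 100 * 20.6 / 186.7 = 11.0%

11.0


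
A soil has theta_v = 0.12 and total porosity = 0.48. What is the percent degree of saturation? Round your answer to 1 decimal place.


Step 1: S = 100 * theta_v / n
Step 2: S = 100 * 0.12 / 0.48
Step 3: S = 25.0%

25.0


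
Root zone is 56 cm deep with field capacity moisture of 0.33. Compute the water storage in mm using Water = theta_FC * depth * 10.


Step 1: Water (mm) = theta_FC * depth (cm) * 10
Step 2: Water = 0.33 * 56 * 10
Step 3: Water = 184.8 mm

184.8


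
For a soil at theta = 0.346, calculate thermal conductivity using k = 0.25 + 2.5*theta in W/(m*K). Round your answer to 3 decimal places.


Step 1: k = 0.25 + 2.5 * theta
Step 2: k = 0.25 + 2.5 * 0.346
Step 3: k = 0.25 + 0.865
Step 4: k = 1.115 W/(m*K)

1.115


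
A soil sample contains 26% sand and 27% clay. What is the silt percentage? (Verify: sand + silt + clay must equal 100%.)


Step 1: sand + silt + clay = 100%
Step 2: silt = 100 - sand - clay
Step 3: silt = 100 - 26 - 27
Step 4: silt = 47%

47


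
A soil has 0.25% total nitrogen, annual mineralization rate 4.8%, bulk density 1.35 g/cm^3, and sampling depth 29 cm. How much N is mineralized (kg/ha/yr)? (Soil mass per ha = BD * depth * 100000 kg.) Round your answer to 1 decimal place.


Step 1: Soil mass per ha = BD * depth * 100000 = 1.35 * 29 * 100000 = 3915000 kg
Step 2: Total N pool = soil mass * N%/100 = 3915000 * 0.25/100 = 9787.5 kg/ha
Step 3: N mineralized = N pool * rate%/100 = 9787.5 * 4.8/100 = 469.8 kg/ha/yr

469.8


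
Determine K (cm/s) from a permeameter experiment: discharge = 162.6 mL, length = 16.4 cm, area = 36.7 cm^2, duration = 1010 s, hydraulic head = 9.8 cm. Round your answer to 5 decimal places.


Step 1: K = Q * L / (A * t * h)
Step 2: Numerator = 162.6 * 16.4 = 2666.64
Step 3: Denominator = 36.7 * 1010 * 9.8 = 363256.6
Step 4: K = 2666.64 / 363256.6 = 0.00734 cm/s

0.00734


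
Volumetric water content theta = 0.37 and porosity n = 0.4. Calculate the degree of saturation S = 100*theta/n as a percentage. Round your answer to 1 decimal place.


Step 1: S = 100 * theta_v / n
Step 2: S = 100 * 0.37 / 0.4
Step 3: S = 92.5%

92.5


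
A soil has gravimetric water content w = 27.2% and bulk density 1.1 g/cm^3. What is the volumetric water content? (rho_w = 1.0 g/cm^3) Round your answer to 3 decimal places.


Step 1: theta = (w / 100) * BD / rho_w
Step 2: theta = (27.2 / 100) * 1.1 / 1.0
Step 3: theta = 0.272 * 1.1
Step 4: theta = 0.299

0.299


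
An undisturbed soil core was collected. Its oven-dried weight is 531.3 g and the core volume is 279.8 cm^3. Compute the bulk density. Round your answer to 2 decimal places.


Step 1: Identify the formula: BD = dry mass / volume
Step 2: Substitute values: BD = 531.3 / 279.8
Step 3: BD = 1.9 g/cm^3

1.9


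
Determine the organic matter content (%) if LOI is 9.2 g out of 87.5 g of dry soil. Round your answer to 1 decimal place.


Step 1: OM% = 100 * LOI / sample mass
Step 2: OM = 100 * 9.2 / 87.5
Step 3: OM = 10.5%

10.5


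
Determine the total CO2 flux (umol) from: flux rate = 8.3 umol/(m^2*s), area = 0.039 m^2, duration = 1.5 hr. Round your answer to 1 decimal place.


Step 1: Convert time to seconds: 1.5 hr * 3600 = 5400.0 s
Step 2: Total = flux * area * time_s
Step 3: Total = 8.3 * 0.039 * 5400.0
Step 4: Total = 1748.0 umol

1748.0


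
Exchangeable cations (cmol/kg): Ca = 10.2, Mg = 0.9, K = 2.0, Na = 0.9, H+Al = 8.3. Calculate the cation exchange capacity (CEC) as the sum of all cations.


Step 1: CEC = Ca + Mg + K + Na + (H+Al)
Step 2: CEC = 10.2 + 0.9 + 2.0 + 0.9 + 8.3
Step 3: CEC = 22.3 cmol/kg

22.3


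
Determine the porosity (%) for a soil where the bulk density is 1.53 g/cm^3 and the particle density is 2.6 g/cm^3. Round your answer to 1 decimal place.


Step 1: Formula: n = 100 * (1 - BD / PD)
Step 2: n = 100 * (1 - 1.53 / 2.6)
Step 3: n = 100 * (1 - 0.58846)
Step 4: n = 41.2%

41.2


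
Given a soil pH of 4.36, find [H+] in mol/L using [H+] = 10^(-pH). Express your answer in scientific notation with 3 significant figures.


Step 1: [H+] = 10^(-pH)
Step 2: [H+] = 10^(-4.36)
Step 3: [H+] = 4.37e-05 mol/L

4.37e-05


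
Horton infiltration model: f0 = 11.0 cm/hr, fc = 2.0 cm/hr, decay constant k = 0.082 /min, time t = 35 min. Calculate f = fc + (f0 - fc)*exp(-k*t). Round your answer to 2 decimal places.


Step 1: f = fc + (f0 - fc) * exp(-k * t)
Step 2: exp(-0.082 * 35) = 0.056699
Step 3: f = 2.0 + (11.0 - 2.0) * 0.056699
Step 4: f = 2.0 + 9.0 * 0.056699
Step 5: f = 2.51 cm/hr

2.51


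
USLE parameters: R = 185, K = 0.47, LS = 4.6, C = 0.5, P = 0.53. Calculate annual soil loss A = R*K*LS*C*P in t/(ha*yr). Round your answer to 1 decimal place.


Step 1: A = R * K * LS * C * P
Step 2: R * K = 185 * 0.47 = 86.95
Step 3: (R*K) * LS = 86.95 * 4.6 = 399.97
Step 4: * C * P = 399.97 * 0.5 * 0.53 = 106.0
Step 5: A = 106.0 t/(ha*yr)

106.0


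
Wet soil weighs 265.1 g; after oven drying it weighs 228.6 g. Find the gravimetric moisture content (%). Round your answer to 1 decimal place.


Step 1: Water mass = wet - dry = 265.1 - 228.6 = 36.5 g
Step 2: w = 100 * water mass / dry mass
Step 3: w = 100 * 36.5 / 228.6 = 16.0%

16.0


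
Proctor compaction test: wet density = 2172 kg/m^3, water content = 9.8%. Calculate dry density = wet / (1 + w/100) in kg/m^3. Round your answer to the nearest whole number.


Step 1: Dry density = wet density / (1 + w/100)
Step 2: Dry density = 2172 / (1 + 9.8/100)
Step 3: Dry density = 2172 / 1.098
Step 4: Dry density = 1978 kg/m^3

1978


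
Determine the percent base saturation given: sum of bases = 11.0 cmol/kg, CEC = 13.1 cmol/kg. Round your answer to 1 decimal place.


Step 1: BS = 100 * (sum of bases) / CEC
Step 2: BS = 100 * 11.0 / 13.1
Step 3: BS = 84.0%

84.0


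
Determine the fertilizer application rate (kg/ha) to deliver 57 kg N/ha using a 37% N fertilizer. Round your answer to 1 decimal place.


Step 1: Fertilizer rate = target N / (N content / 100)
Step 2: Rate = 57 / (37 / 100)
Step 3: Rate = 57 / 0.37
Step 4: Rate = 154.1 kg/ha

154.1


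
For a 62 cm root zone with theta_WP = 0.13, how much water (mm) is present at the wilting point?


Step 1: Water (mm) = theta_WP * depth * 10
Step 2: Water = 0.13 * 62 * 10
Step 3: Water = 80.6 mm

80.6


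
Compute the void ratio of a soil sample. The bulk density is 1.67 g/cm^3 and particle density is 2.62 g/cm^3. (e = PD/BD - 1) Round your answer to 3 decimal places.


Step 1: e = PD / BD - 1
Step 2: e = 2.62 / 1.67 - 1
Step 3: e = 1.56886 - 1
Step 4: e = 0.569

0.569


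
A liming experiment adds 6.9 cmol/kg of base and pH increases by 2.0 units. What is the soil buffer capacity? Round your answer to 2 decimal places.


Step 1: BC = change in base / change in pH
Step 2: BC = 6.9 / 2.0
Step 3: BC = 3.45 cmol/(kg*pH unit)

3.45


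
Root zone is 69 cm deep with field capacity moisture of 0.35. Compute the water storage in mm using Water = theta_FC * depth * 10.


Step 1: Water (mm) = theta_FC * depth (cm) * 10
Step 2: Water = 0.35 * 69 * 10
Step 3: Water = 241.5 mm

241.5


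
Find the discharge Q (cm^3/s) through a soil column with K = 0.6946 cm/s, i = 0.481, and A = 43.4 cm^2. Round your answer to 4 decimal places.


Step 1: Apply Darcy's law: Q = K * i * A
Step 2: Q = 0.6946 * 0.481 * 43.4
Step 3: Q = 14.5001 cm^3/s

14.5001


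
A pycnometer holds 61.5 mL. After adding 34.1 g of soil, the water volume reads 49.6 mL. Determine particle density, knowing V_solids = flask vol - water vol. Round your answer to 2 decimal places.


Step 1: Volume of solids = flask volume - water volume with soil
Step 2: V_solids = 61.5 - 49.6 = 11.9 mL
Step 3: Particle density = mass / V_solids = 34.1 / 11.9 = 2.87 g/cm^3

2.87


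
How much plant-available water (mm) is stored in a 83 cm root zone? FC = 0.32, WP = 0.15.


Step 1: Available water = (FC - WP) * depth * 10
Step 2: AW = (0.32 - 0.15) * 83 * 10
Step 3: AW = 0.17 * 83 * 10
Step 4: AW = 141.1 mm

141.1


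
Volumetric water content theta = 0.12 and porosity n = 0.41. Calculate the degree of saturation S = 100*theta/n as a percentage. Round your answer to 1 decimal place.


Step 1: S = 100 * theta_v / n
Step 2: S = 100 * 0.12 / 0.41
Step 3: S = 29.3%

29.3


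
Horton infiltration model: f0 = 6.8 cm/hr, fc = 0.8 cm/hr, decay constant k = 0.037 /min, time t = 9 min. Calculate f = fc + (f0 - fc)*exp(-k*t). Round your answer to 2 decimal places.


Step 1: f = fc + (f0 - fc) * exp(-k * t)
Step 2: exp(-0.037 * 9) = 0.71677
Step 3: f = 0.8 + (6.8 - 0.8) * 0.71677
Step 4: f = 0.8 + 6.0 * 0.71677
Step 5: f = 5.1 cm/hr

5.1


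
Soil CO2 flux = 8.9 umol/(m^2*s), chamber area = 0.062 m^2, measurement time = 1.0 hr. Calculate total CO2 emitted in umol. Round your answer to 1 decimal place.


Step 1: Convert time to seconds: 1.0 hr * 3600 = 3600.0 s
Step 2: Total = flux * area * time_s
Step 3: Total = 8.9 * 0.062 * 3600.0
Step 4: Total = 1986.5 umol

1986.5


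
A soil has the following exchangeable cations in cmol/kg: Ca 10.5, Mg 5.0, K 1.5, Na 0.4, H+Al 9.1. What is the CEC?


Step 1: CEC = Ca + Mg + K + Na + (H+Al)
Step 2: CEC = 10.5 + 5.0 + 1.5 + 0.4 + 9.1
Step 3: CEC = 26.5 cmol/kg

26.5


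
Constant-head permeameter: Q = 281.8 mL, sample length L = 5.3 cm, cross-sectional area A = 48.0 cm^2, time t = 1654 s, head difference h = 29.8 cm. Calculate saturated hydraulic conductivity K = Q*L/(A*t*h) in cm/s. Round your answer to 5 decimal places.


Step 1: K = Q * L / (A * t * h)
Step 2: Numerator = 281.8 * 5.3 = 1493.54
Step 3: Denominator = 48.0 * 1654 * 29.8 = 2365881.6
Step 4: K = 1493.54 / 2365881.6 = 0.00063 cm/s

0.00063


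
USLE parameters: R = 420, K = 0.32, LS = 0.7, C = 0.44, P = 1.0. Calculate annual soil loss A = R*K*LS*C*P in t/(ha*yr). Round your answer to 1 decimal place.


Step 1: A = R * K * LS * C * P
Step 2: R * K = 420 * 0.32 = 134.4
Step 3: (R*K) * LS = 134.4 * 0.7 = 94.08
Step 4: * C * P = 94.08 * 0.44 * 1.0 = 41.4
Step 5: A = 41.4 t/(ha*yr)

41.4


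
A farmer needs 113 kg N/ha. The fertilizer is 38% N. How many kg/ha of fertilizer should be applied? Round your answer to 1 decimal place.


Step 1: Fertilizer rate = target N / (N content / 100)
Step 2: Rate = 113 / (38 / 100)
Step 3: Rate = 113 / 0.38
Step 4: Rate = 297.4 kg/ha

297.4


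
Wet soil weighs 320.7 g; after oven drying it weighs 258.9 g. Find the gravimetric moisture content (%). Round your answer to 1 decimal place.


Step 1: Water mass = wet - dry = 320.7 - 258.9 = 61.8 g
Step 2: w = 100 * water mass / dry mass
Step 3: w = 100 * 61.8 / 258.9 = 23.9%

23.9


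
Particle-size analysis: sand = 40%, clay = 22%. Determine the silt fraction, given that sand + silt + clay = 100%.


Step 1: sand + silt + clay = 100%
Step 2: silt = 100 - sand - clay
Step 3: silt = 100 - 40 - 22
Step 4: silt = 38%

38


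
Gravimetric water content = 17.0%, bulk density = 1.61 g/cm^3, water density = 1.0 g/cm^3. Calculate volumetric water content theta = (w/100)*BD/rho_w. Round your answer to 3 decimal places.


Step 1: theta = (w / 100) * BD / rho_w
Step 2: theta = (17.0 / 100) * 1.61 / 1.0
Step 3: theta = 0.17 * 1.61
Step 4: theta = 0.274

0.274


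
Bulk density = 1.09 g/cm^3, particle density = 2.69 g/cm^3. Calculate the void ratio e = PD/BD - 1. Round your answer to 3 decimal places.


Step 1: e = PD / BD - 1
Step 2: e = 2.69 / 1.09 - 1
Step 3: e = 2.46789 - 1
Step 4: e = 1.468

1.468


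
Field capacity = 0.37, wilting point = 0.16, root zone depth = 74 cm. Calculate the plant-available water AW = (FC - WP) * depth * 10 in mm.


Step 1: Available water = (FC - WP) * depth * 10
Step 2: AW = (0.37 - 0.16) * 74 * 10
Step 3: AW = 0.21 * 74 * 10
Step 4: AW = 155.4 mm

155.4


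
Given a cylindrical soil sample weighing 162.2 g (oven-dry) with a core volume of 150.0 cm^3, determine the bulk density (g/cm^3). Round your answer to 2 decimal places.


Step 1: Identify the formula: BD = dry mass / volume
Step 2: Substitute values: BD = 162.2 / 150.0
Step 3: BD = 1.08 g/cm^3

1.08


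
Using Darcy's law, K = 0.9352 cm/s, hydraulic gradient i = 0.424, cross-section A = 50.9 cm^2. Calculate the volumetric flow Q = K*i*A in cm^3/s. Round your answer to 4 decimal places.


Step 1: Apply Darcy's law: Q = K * i * A
Step 2: Q = 0.9352 * 0.424 * 50.9
Step 3: Q = 20.1831 cm^3/s

20.1831


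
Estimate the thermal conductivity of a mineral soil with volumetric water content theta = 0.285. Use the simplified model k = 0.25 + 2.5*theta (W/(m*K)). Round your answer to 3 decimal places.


Step 1: k = 0.25 + 2.5 * theta
Step 2: k = 0.25 + 2.5 * 0.285
Step 3: k = 0.25 + 0.713
Step 4: k = 0.963 W/(m*K)

0.963


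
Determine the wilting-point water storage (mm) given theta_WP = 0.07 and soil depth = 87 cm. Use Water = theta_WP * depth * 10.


Step 1: Water (mm) = theta_WP * depth * 10
Step 2: Water = 0.07 * 87 * 10
Step 3: Water = 60.9 mm

60.9


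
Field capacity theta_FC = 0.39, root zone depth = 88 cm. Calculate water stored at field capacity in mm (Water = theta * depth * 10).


Step 1: Water (mm) = theta_FC * depth (cm) * 10
Step 2: Water = 0.39 * 88 * 10
Step 3: Water = 343.2 mm

343.2


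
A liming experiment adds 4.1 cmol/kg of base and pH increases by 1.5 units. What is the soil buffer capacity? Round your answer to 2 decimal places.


Step 1: BC = change in base / change in pH
Step 2: BC = 4.1 / 1.5
Step 3: BC = 2.73 cmol/(kg*pH unit)

2.73


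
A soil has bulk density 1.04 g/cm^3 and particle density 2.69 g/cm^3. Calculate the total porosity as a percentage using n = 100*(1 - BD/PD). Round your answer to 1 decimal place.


Step 1: Formula: n = 100 * (1 - BD / PD)
Step 2: n = 100 * (1 - 1.04 / 2.69)
Step 3: n = 100 * (1 - 0.38662)
Step 4: n = 61.3%

61.3


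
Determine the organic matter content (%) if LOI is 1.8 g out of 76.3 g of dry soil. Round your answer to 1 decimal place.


Step 1: OM% = 100 * LOI / sample mass
Step 2: OM = 100 * 1.8 / 76.3
Step 3: OM = 2.4%

2.4


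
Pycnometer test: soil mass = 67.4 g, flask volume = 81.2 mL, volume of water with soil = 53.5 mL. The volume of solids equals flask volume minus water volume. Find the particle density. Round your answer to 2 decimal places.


Step 1: Volume of solids = flask volume - water volume with soil
Step 2: V_solids = 81.2 - 53.5 = 27.7 mL
Step 3: Particle density = mass / V_solids = 67.4 / 27.7 = 2.43 g/cm^3

2.43


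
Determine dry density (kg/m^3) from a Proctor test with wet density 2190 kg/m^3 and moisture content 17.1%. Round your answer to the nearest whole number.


Step 1: Dry density = wet density / (1 + w/100)
Step 2: Dry density = 2190 / (1 + 17.1/100)
Step 3: Dry density = 2190 / 1.171
Step 4: Dry density = 1870 kg/m^3

1870


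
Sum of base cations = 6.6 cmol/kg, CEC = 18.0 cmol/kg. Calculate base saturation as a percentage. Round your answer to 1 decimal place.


Step 1: BS = 100 * (sum of bases) / CEC
Step 2: BS = 100 * 6.6 / 18.0
Step 3: BS = 36.7%

36.7


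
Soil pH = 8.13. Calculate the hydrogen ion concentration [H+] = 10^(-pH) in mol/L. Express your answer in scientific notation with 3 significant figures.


Step 1: [H+] = 10^(-pH)
Step 2: [H+] = 10^(-8.13)
Step 3: [H+] = 7.41e-09 mol/L

7.41e-09


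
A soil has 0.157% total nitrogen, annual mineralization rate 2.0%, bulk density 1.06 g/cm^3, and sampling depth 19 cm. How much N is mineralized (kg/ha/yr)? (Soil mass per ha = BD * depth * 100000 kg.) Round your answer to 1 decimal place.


Step 1: Soil mass per ha = BD * depth * 100000 = 1.06 * 19 * 100000 = 2014000 kg
Step 2: Total N pool = soil mass * N%/100 = 2014000 * 0.157/100 = 3161.98 kg/ha
Step 3: N mineralized = N pool * rate%/100 = 3161.98 * 2.0/100 = 63.2 kg/ha/yr

63.2


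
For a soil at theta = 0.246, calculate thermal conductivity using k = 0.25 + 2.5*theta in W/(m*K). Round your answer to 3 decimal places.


Step 1: k = 0.25 + 2.5 * theta
Step 2: k = 0.25 + 2.5 * 0.246
Step 3: k = 0.25 + 0.615
Step 4: k = 0.865 W/(m*K)

0.865


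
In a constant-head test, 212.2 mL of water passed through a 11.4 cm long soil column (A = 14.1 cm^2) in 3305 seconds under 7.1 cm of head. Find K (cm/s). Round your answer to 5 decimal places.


Step 1: K = Q * L / (A * t * h)
Step 2: Numerator = 212.2 * 11.4 = 2419.08
Step 3: Denominator = 14.1 * 3305 * 7.1 = 330863.55
Step 4: K = 2419.08 / 330863.55 = 0.00731 cm/s

0.00731


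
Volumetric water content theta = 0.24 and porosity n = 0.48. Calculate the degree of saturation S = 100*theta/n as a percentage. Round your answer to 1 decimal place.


Step 1: S = 100 * theta_v / n
Step 2: S = 100 * 0.24 / 0.48
Step 3: S = 50.0%

50.0


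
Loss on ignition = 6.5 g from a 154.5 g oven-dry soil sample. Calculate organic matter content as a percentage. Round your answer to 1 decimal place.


Step 1: OM% = 100 * LOI / sample mass
Step 2: OM = 100 * 6.5 / 154.5
Step 3: OM = 4.2%

4.2


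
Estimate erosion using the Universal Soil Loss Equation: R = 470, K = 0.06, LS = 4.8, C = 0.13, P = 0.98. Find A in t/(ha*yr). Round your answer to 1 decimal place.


Step 1: A = R * K * LS * C * P
Step 2: R * K = 470 * 0.06 = 28.2
Step 3: (R*K) * LS = 28.2 * 4.8 = 135.36
Step 4: * C * P = 135.36 * 0.13 * 0.98 = 17.2
Step 5: A = 17.2 t/(ha*yr)

17.2


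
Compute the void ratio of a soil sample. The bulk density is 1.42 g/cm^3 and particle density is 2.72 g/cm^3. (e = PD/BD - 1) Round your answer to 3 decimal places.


Step 1: e = PD / BD - 1
Step 2: e = 2.72 / 1.42 - 1
Step 3: e = 1.91549 - 1
Step 4: e = 0.915

0.915


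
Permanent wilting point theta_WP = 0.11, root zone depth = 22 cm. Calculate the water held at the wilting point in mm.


Step 1: Water (mm) = theta_WP * depth * 10
Step 2: Water = 0.11 * 22 * 10
Step 3: Water = 24.2 mm

24.2


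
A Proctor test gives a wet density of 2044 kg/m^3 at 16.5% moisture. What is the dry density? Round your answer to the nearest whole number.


Step 1: Dry density = wet density / (1 + w/100)
Step 2: Dry density = 2044 / (1 + 16.5/100)
Step 3: Dry density = 2044 / 1.165
Step 4: Dry density = 1755 kg/m^3

1755
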